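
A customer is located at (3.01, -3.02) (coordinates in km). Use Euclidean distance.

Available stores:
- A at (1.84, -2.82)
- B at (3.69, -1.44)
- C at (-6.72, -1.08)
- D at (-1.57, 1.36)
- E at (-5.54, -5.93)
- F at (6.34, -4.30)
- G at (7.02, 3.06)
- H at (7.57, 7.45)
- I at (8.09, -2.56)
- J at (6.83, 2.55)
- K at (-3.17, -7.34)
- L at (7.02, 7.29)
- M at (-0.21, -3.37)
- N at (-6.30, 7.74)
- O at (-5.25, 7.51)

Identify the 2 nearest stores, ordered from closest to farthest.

A, B

Distances from (3.01, -3.02):
A: 1.19 km
B: 1.72 km
C: 9.92 km
D: 6.34 km
E: 9.03 km
F: 3.57 km
G: 7.28 km
H: 11.42 km
I: 5.10 km
J: 6.75 km
K: 7.54 km
L: 11.06 km
M: 3.24 km
N: 14.23 km
O: 13.38 km
Sorted: A (1.19 km) < B (1.72 km) < M (3.24 km) < F (3.57 km) < …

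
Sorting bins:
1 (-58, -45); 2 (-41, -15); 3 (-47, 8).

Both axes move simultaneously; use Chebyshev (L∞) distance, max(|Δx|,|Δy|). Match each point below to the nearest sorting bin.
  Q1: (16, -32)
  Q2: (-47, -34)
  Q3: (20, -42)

Q1→2; Q2→1; Q3→2

Q1 at (16, -32):
  1: 74
  2: 57
  3: 63
  → nearest: 2 (57)
Q2 at (-47, -34):
  1: 11
  2: 19
  3: 42
  → nearest: 1 (11)
Q3 at (20, -42):
  1: 78
  2: 61
  3: 67
  → nearest: 2 (61)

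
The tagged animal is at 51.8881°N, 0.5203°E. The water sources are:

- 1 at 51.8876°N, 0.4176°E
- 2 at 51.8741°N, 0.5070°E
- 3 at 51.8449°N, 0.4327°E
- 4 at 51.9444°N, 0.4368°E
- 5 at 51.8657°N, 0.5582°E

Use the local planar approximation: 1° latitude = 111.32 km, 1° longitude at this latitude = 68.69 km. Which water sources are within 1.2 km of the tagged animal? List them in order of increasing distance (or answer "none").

Distances from 51.8881°N, 0.5203°E:
1: √((-0.0005·111.32)² + (-0.1027·68.69)²) = √(0.003098 + 49.765448) = 7.0547 km
2: √((-0.0140·111.32)² + (-0.0133·68.69)²) = √(2.428860 + 0.834623) = 1.8065 km
3: √((-0.0432·111.32)² + (-0.0876·68.69)²) = √(23.126712 + 36.207225) = 7.7029 km
4: √((0.0563·111.32)² + (-0.0835·68.69)²) = √(39.279250 + 32.897279) = 8.4957 km
5: √((-0.0224·111.32)² + (0.0379·68.69)²) = √(6.217881 + 6.777436) = 3.6049 km
Threshold 1.2 km: none within range.

none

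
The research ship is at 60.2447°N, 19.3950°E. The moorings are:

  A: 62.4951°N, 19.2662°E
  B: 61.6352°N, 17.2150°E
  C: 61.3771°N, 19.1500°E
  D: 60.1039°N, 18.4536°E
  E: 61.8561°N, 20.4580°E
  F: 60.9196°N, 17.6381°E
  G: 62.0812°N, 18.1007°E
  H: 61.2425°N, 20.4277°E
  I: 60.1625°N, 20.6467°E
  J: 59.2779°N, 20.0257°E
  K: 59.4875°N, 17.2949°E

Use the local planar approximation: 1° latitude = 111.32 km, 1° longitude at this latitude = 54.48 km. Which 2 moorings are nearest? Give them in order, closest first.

Distances from 60.2447°N, 19.3950°E:
A: √((2.2504·111.32)² + (-0.1288·54.48)²) = √(62757.528739 + 49.238626) = 250.6128 km
B: √((1.3905·111.32)² + (-2.1800·54.48)²) = √(23960.086507 + 14105.457769) = 195.1039 km
C: √((1.1324·111.32)² + (-0.2450·54.48)²) = √(15890.812990 + 178.158426) = 126.7634 km
D: √((-0.1408·111.32)² + (-0.9414·54.48)²) = √(245.669762 + 2630.404784) = 53.6290 km
E: √((1.6114·111.32)² + (1.0630·54.48)²) = √(32177.560382 + 3353.827542) = 188.4977 km
F: √((0.6749·111.32)² + (-1.7569·54.48)²) = √(5644.497066 + 9161.535810) = 121.6800 km
G: √((1.8365·111.32)² + (-1.2943·54.48)²) = √(41795.378319 + 4972.148605) = 216.2580 km
H: √((0.9978·111.32)² + (1.0327·54.48)²) = √(12337.676951 + 3165.355932) = 124.5112 km
I: √((-0.0822·111.32)² + (1.2517·54.48)²) = √(83.731723 + 4650.232877) = 68.8038 km
J: √((-0.9668·111.32)² + (0.6307·54.48)²) = √(11582.963260 + 1180.646434) = 112.9761 km
K: √((-0.7572·111.32)² + (-2.1001·54.48)²) = √(7105.057647 + 13090.437083) = 142.1109 km
Sorted: D (53.6290 km) < I (68.8038 km) < J (112.9761 km) < F (121.6800 km) < …

D, I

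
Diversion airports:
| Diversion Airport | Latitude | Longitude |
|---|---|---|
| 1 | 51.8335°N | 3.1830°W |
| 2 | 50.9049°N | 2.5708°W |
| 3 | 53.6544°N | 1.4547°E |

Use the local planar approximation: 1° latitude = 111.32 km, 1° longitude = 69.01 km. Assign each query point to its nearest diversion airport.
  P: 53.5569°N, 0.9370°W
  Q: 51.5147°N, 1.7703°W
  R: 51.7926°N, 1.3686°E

P→3; Q→2; R→3

P at 53.5569°N, 0.9370°W:
  1: √((-1.7234·111.32)² + (-2.2460·69.01)²) = √(36805.995827 + 24023.902613) = 246.6372 km
  2: √((-2.6520·111.32)² + (-1.6338·69.01)²) = √(87155.226282 + 12712.232821) = 316.0181 km
  3: √((0.0975·111.32)² + (2.3917·69.01)²) = √(117.802804 + 27241.904233) = 165.4077 km
  → nearest: 3 (165.4077 km)
Q at 51.5147°N, 1.7703°W:
  1: √((0.3188·111.32)² + (-1.4127·69.01)²) = √(1259.456061 + 9504.383357) = 103.7489 km
  2: √((-0.6098·111.32)² + (-0.8005·69.01)²) = √(4608.093000 + 3051.734359) = 87.5204 km
  3: √((2.1397·111.32)² + (3.2250·69.01)²) = √(56735.144939 + 49531.729528) = 325.9860 km
  → nearest: 2 (87.5204 km)
R at 51.7926°N, 1.3686°E:
  1: √((0.0409·111.32)² + (-4.5516·69.01)²) = √(20.729700 + 98662.526466) = 314.1389 km
  2: √((-0.8877·111.32)² + (-3.9394·69.01)²) = √(9765.148118 + 73906.768902) = 289.2610 km
  3: √((1.8618·111.32)² + (0.0861·69.01)²) = √(42954.873783 + 35.304524) = 207.3407 km
  → nearest: 3 (207.3407 km)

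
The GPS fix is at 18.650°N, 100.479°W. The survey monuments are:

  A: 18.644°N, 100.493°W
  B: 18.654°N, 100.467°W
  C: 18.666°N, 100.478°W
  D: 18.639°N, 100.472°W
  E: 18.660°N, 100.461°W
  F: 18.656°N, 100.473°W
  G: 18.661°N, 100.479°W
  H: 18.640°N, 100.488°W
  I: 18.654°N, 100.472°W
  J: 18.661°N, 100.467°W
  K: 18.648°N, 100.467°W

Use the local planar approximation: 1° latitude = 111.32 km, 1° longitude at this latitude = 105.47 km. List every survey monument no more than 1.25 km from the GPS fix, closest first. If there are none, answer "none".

Distances from 18.650°N, 100.479°W:
A: √((-0.006·111.32)² + (-0.014·105.47)²) = √(0.44612 + 2.18029) = 1.621 km
B: √((0.004·111.32)² + (0.012·105.47)²) = √(0.19827 + 1.60184) = 1.342 km
C: √((0.016·111.32)² + (0.001·105.47)²) = √(3.17239 + 0.01112) = 1.784 km
D: √((-0.011·111.32)² + (0.007·105.47)²) = √(1.49945 + 0.54507) = 1.430 km
E: √((0.010·111.32)² + (0.018·105.47)²) = √(1.23921 + 3.60415) = 2.201 km
F: √((0.006·111.32)² + (0.006·105.47)²) = √(0.44612 + 0.40046) = 0.920 km
G: √((0.011·111.32)² + (0.000·105.47)²) = √(1.49945 + 0.00000) = 1.225 km
H: √((-0.010·111.32)² + (-0.009·105.47)²) = √(1.23921 + 0.90104) = 1.463 km
I: √((0.004·111.32)² + (0.007·105.47)²) = √(0.19827 + 0.54507) = 0.862 km
J: √((0.011·111.32)² + (0.012·105.47)²) = √(1.49945 + 1.60184) = 1.761 km
K: √((-0.002·111.32)² + (0.012·105.47)²) = √(0.04957 + 1.60184) = 1.285 km
Threshold 1.25 km: I (0.862 km), F (0.920 km), G (1.225 km) are within range.

I, F, G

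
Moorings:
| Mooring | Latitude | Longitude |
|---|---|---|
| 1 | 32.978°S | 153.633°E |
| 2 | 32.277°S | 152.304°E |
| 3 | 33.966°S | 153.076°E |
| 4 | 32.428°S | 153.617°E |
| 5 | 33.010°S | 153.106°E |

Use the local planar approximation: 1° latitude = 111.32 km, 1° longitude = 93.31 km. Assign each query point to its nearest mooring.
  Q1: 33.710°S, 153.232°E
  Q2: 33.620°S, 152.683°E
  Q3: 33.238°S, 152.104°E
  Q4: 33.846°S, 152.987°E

Q1 at 33.710°S, 153.232°E:
  1: √((0.732·111.32)² + (0.401·93.31)²) = √(6640.00731 + 1400.05509) = 89.666 km
  2: √((1.433·111.32)² + (-0.928·93.31)²) = √(25447.12810 + 7498.11905) = 181.508 km
  3: √((-0.256·111.32)² + (-0.156·93.31)²) = √(812.13144 + 211.88762) = 32.000 km
  4: √((1.282·111.32)² + (0.385·93.31)²) = √(20366.78345 + 1290.55892) = 147.164 km
  5: √((0.700·111.32)² + (-0.126·93.31)²) = √(6072.14978 + 138.22846) = 78.806 km
  → nearest: 3 (32.000 km)
Q2 at 33.620°S, 152.683°E:
  1: √((0.642·111.32)² + (0.950·93.31)²) = √(5107.59498 + 7857.84738) = 113.866 km
  2: √((1.343·111.32)² + (-0.379·93.31)²) = √(22351.07525 + 1250.64715) = 153.629 km
  3: √((-0.346·111.32)² + (0.393·93.31)²) = √(1483.53772 + 1344.74977) = 53.182 km
  4: √((1.192·111.32)² + (0.934·93.31)²) = √(17607.54902 + 7595.39092) = 158.754 km
  5: √((0.610·111.32)² + (0.423·93.31)²) = √(4611.11619 + 1557.89116) = 78.543 km
  → nearest: 3 (53.182 km)
Q3 at 33.238°S, 152.104°E:
  1: √((0.260·111.32)² + (1.529·93.31)²) = √(837.70883 + 20355.01139) = 145.577 km
  2: √((0.961·111.32)² + (0.200·93.31)²) = √(11444.40374 + 348.27024) = 108.594 km
  3: √((-0.728·111.32)² + (0.972·93.31)²) = √(6567.63720 + 8226.00386) = 121.629 km
  4: √((0.810·111.32)² + (1.513·93.31)²) = √(8130.48463 + 19931.23615) = 167.516 km
  5: √((0.228·111.32)² + (1.002·93.31)²) = √(644.19313 + 8741.61795) = 96.880 km
  → nearest: 5 (96.880 km)
Q4 at 33.846°S, 152.987°E:
  1: √((0.868·111.32)² + (0.646·93.31)²) = √(9336.53750 + 3633.46863) = 113.886 km
  2: √((1.569·111.32)² + (-0.683·93.31)²) = √(30506.49287 + 4061.60595) = 185.925 km
  3: √((-0.120·111.32)² + (0.089·93.31)²) = √(178.44685 + 68.96622) = 15.729 km
  4: √((1.418·111.32)² + (0.630·93.31)²) = √(24917.17814 + 3455.71150) = 168.443 km
  5: √((0.836·111.32)² + (0.119·93.31)²) = √(8660.81875 + 123.29637) = 93.724 km
  → nearest: 3 (15.729 km)

Q1→3; Q2→3; Q3→5; Q4→3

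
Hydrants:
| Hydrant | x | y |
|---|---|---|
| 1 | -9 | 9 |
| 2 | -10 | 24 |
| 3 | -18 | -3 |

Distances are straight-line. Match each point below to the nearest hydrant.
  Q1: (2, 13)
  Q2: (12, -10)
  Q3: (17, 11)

Q1→1; Q2→1; Q3→1

Q1 at (2, 13):
  1: 11.7
  2: 16.3
  3: 25.6
  → nearest: 1 (11.7)
Q2 at (12, -10):
  1: 28.3
  2: 40.5
  3: 30.8
  → nearest: 1 (28.3)
Q3 at (17, 11):
  1: 26.1
  2: 30.0
  3: 37.7
  → nearest: 1 (26.1)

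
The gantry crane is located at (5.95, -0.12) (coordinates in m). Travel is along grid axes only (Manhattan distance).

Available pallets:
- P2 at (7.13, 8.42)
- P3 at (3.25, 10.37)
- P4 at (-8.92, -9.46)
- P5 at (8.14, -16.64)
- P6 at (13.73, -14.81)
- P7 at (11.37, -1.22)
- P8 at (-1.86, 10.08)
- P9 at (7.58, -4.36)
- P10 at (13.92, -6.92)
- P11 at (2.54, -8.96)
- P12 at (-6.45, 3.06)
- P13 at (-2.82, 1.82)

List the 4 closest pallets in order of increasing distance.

P9, P7, P2, P13

Distances from (5.95, -0.12):
P2: |1.18| + |8.54| = 1.18 + 8.54 = 9.72 m
P3: |-2.70| + |10.49| = 2.70 + 10.49 = 13.19 m
P4: |-14.87| + |-9.34| = 14.87 + 9.34 = 24.21 m
P5: |2.19| + |-16.52| = 2.19 + 16.52 = 18.71 m
P6: |7.78| + |-14.69| = 7.78 + 14.69 = 22.47 m
P7: |5.42| + |-1.10| = 5.42 + 1.10 = 6.52 m
P8: |-7.81| + |10.20| = 7.81 + 10.20 = 18.01 m
P9: |1.63| + |-4.24| = 1.63 + 4.24 = 5.87 m
P10: |7.97| + |-6.80| = 7.97 + 6.80 = 14.77 m
P11: |-3.41| + |-8.84| = 3.41 + 8.84 = 12.25 m
P12: |-12.40| + |3.18| = 12.40 + 3.18 = 15.58 m
P13: |-8.77| + |1.94| = 8.77 + 1.94 = 10.71 m
Sorted: P9 (5.87 m) < P7 (6.52 m) < P2 (9.72 m) < P13 (10.71 m) < P11 (12.25 m) < P3 (13.19 m) < …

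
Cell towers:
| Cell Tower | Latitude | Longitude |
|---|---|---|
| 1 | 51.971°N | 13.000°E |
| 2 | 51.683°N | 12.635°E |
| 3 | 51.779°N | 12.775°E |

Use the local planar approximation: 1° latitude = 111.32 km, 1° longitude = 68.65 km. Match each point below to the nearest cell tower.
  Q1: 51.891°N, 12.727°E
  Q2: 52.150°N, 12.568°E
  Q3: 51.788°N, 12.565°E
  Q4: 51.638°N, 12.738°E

Q1→3; Q2→1; Q3→2; Q4→2

Q1 at 51.891°N, 12.727°E:
  1: √((0.080·111.32)² + (0.273·68.65)²) = √(79.30971 + 351.24195) = 20.750 km
  2: √((-0.208·111.32)² + (-0.092·68.65)²) = √(536.13365 + 39.88933) = 24.000 km
  3: √((-0.112·111.32)² + (0.048·68.65)²) = √(155.44703 + 10.85834) = 12.896 km
  → nearest: 3 (12.896 km)
Q2 at 52.150°N, 12.568°E:
  1: √((-0.179·111.32)² + (0.432·68.65)²) = √(397.05663 + 879.52579) = 35.729 km
  2: √((-0.467·111.32)² + (0.067·68.65)²) = √(2702.58994 + 21.15586) = 52.190 km
  3: √((-0.371·111.32)² + (0.207·68.65)²) = √(1705.66687 + 201.93973) = 43.676 km
  → nearest: 1 (35.729 km)
Q3 at 51.788°N, 12.565°E:
  1: √((0.183·111.32)² + (0.435·68.65)²) = √(415.00046 + 891.78384) = 36.149 km
  2: √((-0.105·111.32)² + (0.070·68.65)²) = √(136.62337 + 23.09283) = 12.638 km
  3: √((-0.009·111.32)² + (0.210·68.65)²) = √(1.00376 + 207.83547) = 14.451 km
  → nearest: 2 (12.638 km)
Q4 at 51.638°N, 12.738°E:
  1: √((0.333·111.32)² + (0.262·68.65)²) = √(1374.15228 + 323.50699) = 41.203 km
  2: √((0.045·111.32)² + (-0.103·68.65)²) = √(25.09409 + 49.99833) = 8.666 km
  3: √((0.141·111.32)² + (0.037·68.65)²) = √(246.36818 + 6.45185) = 15.900 km
  → nearest: 2 (8.666 km)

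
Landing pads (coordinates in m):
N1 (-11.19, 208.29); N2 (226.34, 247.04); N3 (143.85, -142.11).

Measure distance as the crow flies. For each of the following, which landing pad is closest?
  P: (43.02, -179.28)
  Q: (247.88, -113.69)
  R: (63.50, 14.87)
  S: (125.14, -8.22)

P at (43.02, -179.28):
  N1: 391.34 m
  N2: 464.06 m
  N3: 107.46 m
  → nearest: N3 (107.46 m)
Q at (247.88, -113.69):
  N1: 413.27 m
  N2: 361.37 m
  N3: 107.84 m
  → nearest: N3 (107.84 m)
R at (63.50, 14.87):
  N1: 207.34 m
  N2: 283.58 m
  N3: 176.35 m
  → nearest: N3 (176.35 m)
S at (125.14, -8.22):
  N1: 255.86 m
  N2: 274.59 m
  N3: 135.19 m
  → nearest: N3 (135.19 m)

P→N3; Q→N3; R→N3; S→N3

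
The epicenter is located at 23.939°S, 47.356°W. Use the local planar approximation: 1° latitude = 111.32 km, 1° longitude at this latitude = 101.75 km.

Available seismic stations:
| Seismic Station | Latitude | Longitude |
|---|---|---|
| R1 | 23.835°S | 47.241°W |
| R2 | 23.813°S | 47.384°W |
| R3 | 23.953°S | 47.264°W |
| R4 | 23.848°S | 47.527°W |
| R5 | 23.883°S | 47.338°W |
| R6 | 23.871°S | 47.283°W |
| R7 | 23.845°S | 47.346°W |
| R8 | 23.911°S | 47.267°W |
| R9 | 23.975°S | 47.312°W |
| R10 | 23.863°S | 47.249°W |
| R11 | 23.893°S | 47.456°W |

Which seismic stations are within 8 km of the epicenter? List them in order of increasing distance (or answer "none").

R9, R5

Distances from 23.939°S, 47.356°W:
R1: 16.461 km
R2: 14.313 km
R3: 9.490 km
R4: 20.133 km
R5: 6.497 km
R6: 10.605 km
R7: 10.513 km
R8: 9.577 km
R9: 6.009 km
R10: 13.788 km
R11: 11.391 km
Threshold 8 km: R9 (6.009 km), R5 (6.497 km) are within range.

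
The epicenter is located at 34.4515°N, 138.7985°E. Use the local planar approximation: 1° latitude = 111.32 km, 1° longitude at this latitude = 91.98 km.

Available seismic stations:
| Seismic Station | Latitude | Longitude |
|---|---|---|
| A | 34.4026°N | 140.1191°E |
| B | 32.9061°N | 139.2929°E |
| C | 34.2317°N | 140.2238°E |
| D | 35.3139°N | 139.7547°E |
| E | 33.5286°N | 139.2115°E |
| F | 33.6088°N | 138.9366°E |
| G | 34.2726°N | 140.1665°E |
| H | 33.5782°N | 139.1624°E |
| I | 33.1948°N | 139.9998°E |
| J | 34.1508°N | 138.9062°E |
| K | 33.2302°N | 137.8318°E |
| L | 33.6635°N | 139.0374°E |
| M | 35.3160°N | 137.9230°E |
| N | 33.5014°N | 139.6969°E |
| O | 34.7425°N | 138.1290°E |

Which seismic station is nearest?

Distances from 34.4515°N, 138.7985°E:
A: √((-0.0489·111.32)² + (1.3206·91.98)²) = √(29.632215 + 14754.666458) = 121.5907 km
B: √((-1.5454·111.32)² + (0.4944·91.98)²) = √(29595.672383 + 2067.967621) = 177.9428 km
C: √((-0.2198·111.32)² + (1.4253·91.98)²) = √(598.689679 + 17186.972448) = 133.3629 km
D: √((0.8624·111.32)² + (0.9562·91.98)²) = √(9216.454662 + 7735.426950) = 130.1994 km
E: √((-0.9229·111.32)² + (0.4130·91.98)²) = √(10554.938017 + 1443.068390) = 109.5354 km
F: √((-0.8427·111.32)² + (0.1381·91.98)²) = √(8800.196774 + 161.351931) = 94.6655 km
G: √((-0.1789·111.32)² + (1.3680·91.98)²) = √(396.613120 + 15832.846644) = 127.3949 km
H: √((-0.8733·111.32)² + (0.3639·91.98)²) = √(9450.903215 + 1120.342785) = 102.8166 km
I: √((-1.2567·111.32)² + (1.2013·91.98)²) = √(19570.847168 + 12209.271874) = 178.2698 km
J: √((-0.3007·111.32)² + (0.1077·91.98)²) = √(1120.503588 + 98.133710) = 34.9090 km
K: √((-1.2213·111.32)² + (-0.9667·91.98)²) = √(18483.793567 + 7906.244626) = 162.4501 km
L: √((-0.7880·111.32)² + (0.2389·91.98)²) = √(7694.826470 + 482.857643) = 90.4305 km
M: √((0.8645·111.32)² + (-0.8755·91.98)²) = √(9261.394642 + 6484.837702) = 125.4840 km
N: √((-0.9501·111.32)² + (0.8984·91.98)²) = √(11186.263147 + 6828.515460) = 134.2191 km
O: √((0.2910·111.32)² + (-0.6695·91.98)²) = √(1049.379011 + 3792.171528) = 69.5813 km
Minimum: J at 34.9090 km.

J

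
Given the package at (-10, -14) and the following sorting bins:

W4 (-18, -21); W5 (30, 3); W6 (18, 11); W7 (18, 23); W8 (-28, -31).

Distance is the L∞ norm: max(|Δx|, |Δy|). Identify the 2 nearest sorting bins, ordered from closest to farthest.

W4, W8

Distances from (-10, -14):
W4: max(|-8|, |-7|) = 8
W5: max(|40|, |17|) = 40
W6: max(|28|, |25|) = 28
W7: max(|28|, |37|) = 37
W8: max(|-18|, |-17|) = 18
Sorted: W4 (8) < W8 (18) < W6 (28) < W7 (37) < …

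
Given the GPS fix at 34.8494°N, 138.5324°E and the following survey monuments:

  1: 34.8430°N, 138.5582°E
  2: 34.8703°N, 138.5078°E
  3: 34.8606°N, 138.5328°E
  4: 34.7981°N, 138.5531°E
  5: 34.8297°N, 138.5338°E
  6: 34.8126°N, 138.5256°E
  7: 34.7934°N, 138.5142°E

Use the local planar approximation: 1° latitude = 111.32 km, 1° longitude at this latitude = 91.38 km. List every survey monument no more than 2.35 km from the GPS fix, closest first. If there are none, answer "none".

Distances from 34.8494°N, 138.5324°E:
1: √((-0.0064·111.32)² + (0.0258·91.38)²) = √(0.507582 + 5.558297) = 2.4629 km
2: √((0.0209·111.32)² + (-0.0246·91.38)²) = √(5.413012 + 5.053270) = 3.2352 km
3: √((0.0112·111.32)² + (0.0004·91.38)²) = √(1.554470 + 0.001336) = 1.2473 km
4: √((-0.0513·111.32)² + (0.0207·91.38)²) = √(32.612277 + 3.578022) = 6.0158 km
5: √((-0.0197·111.32)² + (0.0014·91.38)²) = √(4.809267 + 0.016367) = 2.1967 km
6: √((-0.0368·111.32)² + (-0.0068·91.38)²) = √(16.781935 + 0.386118) = 4.1434 km
7: √((-0.0560·111.32)² + (-0.0182·91.38)²) = √(38.861759 + 2.765955) = 6.4520 km
Threshold 2.35 km: 3 (1.2473 km), 5 (2.1967 km) are within range.

3, 5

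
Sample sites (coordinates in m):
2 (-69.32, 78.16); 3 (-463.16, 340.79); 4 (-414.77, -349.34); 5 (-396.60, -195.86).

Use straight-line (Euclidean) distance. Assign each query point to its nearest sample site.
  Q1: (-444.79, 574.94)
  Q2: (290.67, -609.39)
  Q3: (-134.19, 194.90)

Q1 at (-444.79, 574.94):
  2: 622.71 m
  3: 234.87 m
  4: 924.77 m
  5: 772.30 m
  → nearest: 3 (234.87 m)
Q2 at (290.67, -609.39):
  2: 776.09 m
  3: 1212.89 m
  4: 751.85 m
  5: 802.09 m
  → nearest: 4 (751.85 m)
Q3 at (-134.19, 194.90):
  2: 133.55 m
  3: 359.87 m
  4: 612.31 m
  5: 470.69 m
  → nearest: 2 (133.55 m)

Q1→3; Q2→4; Q3→2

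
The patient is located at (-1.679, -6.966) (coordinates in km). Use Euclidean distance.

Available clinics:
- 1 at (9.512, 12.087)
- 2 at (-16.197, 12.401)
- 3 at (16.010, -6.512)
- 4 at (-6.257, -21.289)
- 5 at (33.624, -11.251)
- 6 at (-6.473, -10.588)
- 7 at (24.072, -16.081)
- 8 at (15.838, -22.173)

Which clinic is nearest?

Distances from (-1.679, -6.966):
1: √((11.191)² + (19.053)²) = √(125.23848 + 363.01681) = 22.096 km
2: √((-14.518)² + (19.367)²) = √(210.77232 + 375.08069) = 24.204 km
3: √((17.689)² + (0.454)²) = √(312.90072 + 0.20612) = 17.695 km
4: √((-4.578)² + (-14.323)²) = √(20.95808 + 205.14833) = 15.037 km
5: √((35.303)² + (-4.285)²) = √(1246.30181 + 18.36122) = 35.562 km
6: √((-4.794)² + (-3.622)²) = √(22.98244 + 13.11888) = 6.008 km
7: √((25.751)² + (-9.115)²) = √(663.11400 + 83.08322) = 27.317 km
8: √((17.517)² + (-15.207)²) = √(306.84529 + 231.25285) = 23.197 km
Minimum: 6 at 6.008 km.

6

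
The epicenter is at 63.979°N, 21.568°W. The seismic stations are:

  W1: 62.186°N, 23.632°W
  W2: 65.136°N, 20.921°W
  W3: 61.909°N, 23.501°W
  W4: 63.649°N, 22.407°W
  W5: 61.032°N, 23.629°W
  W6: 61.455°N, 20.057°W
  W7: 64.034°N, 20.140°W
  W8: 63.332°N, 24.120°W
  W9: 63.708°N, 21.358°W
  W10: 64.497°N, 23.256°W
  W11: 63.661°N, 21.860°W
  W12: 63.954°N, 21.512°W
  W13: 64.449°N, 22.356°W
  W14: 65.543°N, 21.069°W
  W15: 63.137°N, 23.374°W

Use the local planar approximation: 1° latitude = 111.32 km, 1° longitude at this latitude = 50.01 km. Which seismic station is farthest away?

W5

Distances from 63.979°N, 21.568°W:
W1: 224.707 km
W2: 132.799 km
W3: 249.888 km
W4: 55.767 km
W5: 343.871 km
W6: 290.956 km
W7: 71.676 km
W8: 146.546 km
W9: 31.943 km
W10: 102.232 km
W11: 38.293 km
W12: 3.948 km
W13: 65.501 km
W14: 175.884 km
W15: 130.165 km
Maximum: W5 at 343.871 km.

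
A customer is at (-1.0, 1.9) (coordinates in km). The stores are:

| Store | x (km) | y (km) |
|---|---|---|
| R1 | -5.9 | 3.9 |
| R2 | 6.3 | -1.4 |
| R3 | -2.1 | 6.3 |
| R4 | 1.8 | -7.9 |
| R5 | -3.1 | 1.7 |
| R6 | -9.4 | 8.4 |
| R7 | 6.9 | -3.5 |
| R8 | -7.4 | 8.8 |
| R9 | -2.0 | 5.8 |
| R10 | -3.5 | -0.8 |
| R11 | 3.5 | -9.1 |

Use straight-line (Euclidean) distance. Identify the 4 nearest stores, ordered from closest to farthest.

R5, R10, R9, R3

Distances from (-1.0, 1.9):
R1: √((-4.9)² + (2.0)²) = √(24.010 + 4.000) = 5.3 km
R2: √((7.3)² + (-3.3)²) = √(53.290 + 10.890) = 8.0 km
R3: √((-1.1)² + (4.4)²) = √(1.210 + 19.360) = 4.5 km
R4: √((2.8)² + (-9.8)²) = √(7.840 + 96.040) = 10.2 km
R5: √((-2.1)² + (-0.2)²) = √(4.410 + 0.040) = 2.1 km
R6: √((-8.4)² + (6.5)²) = √(70.560 + 42.250) = 10.6 km
R7: √((7.9)² + (-5.4)²) = √(62.410 + 29.160) = 9.6 km
R8: √((-6.4)² + (6.9)²) = √(40.960 + 47.610) = 9.4 km
R9: √((-1.0)² + (3.9)²) = √(1.000 + 15.210) = 4.0 km
R10: √((-2.5)² + (-2.7)²) = √(6.250 + 7.290) = 3.7 km
R11: √((4.5)² + (-11.0)²) = √(20.250 + 121.000) = 11.9 km
Sorted: R5 (2.1 km) < R10 (3.7 km) < R9 (4.0 km) < R3 (4.5 km) < R1 (5.3 km) < R2 (8.0 km) < …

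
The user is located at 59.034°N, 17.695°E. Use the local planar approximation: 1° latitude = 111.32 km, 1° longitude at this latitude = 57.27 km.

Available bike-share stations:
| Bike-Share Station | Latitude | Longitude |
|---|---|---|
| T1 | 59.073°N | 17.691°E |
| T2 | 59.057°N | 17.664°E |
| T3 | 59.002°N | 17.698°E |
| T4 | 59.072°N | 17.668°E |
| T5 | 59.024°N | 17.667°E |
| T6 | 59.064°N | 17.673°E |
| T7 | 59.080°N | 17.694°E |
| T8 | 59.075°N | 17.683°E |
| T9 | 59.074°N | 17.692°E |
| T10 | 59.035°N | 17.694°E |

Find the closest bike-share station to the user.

T10

Distances from 59.034°N, 17.695°E:
T1: √((0.039·111.32)² + (-0.004·57.27)²) = √(18.84845 + 0.05248) = 4.348 km
T2: √((0.023·111.32)² + (-0.031·57.27)²) = √(6.55544 + 3.15194) = 3.116 km
T3: √((-0.032·111.32)² + (0.003·57.27)²) = √(12.68955 + 0.02952) = 3.566 km
T4: √((0.038·111.32)² + (-0.027·57.27)²) = √(17.89425 + 2.39101) = 4.504 km
T5: √((-0.010·111.32)² + (-0.028·57.27)²) = √(1.23921 + 2.57140) = 1.952 km
T6: √((0.030·111.32)² + (-0.022·57.27)²) = √(11.15293 + 1.58745) = 3.569 km
T7: √((0.046·111.32)² + (-0.001·57.27)²) = √(26.22177 + 0.00328) = 5.121 km
T8: √((0.041·111.32)² + (-0.012·57.27)²) = √(20.83119 + 0.47230) = 4.616 km
T9: √((0.040·111.32)² + (-0.003·57.27)²) = √(19.82743 + 0.02952) = 4.456 km
T10: √((0.001·111.32)² + (-0.001·57.27)²) = √(0.01239 + 0.00328) = 0.125 km
Minimum: T10 at 0.125 km.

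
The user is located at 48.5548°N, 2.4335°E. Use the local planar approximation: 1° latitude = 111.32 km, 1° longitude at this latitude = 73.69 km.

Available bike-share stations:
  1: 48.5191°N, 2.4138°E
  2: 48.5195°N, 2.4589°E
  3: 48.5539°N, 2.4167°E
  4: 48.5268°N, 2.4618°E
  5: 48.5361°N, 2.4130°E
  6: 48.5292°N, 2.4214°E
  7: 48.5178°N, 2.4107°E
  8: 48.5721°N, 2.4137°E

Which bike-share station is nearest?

3

Distances from 48.5548°N, 2.4335°E:
1: 4.2310 km
2: 4.3526 km
3: 1.2420 km
4: 3.7503 km
5: 2.5721 km
6: 2.9860 km
7: 4.4483 km
8: 2.4161 km
Minimum: 3 at 1.2420 km.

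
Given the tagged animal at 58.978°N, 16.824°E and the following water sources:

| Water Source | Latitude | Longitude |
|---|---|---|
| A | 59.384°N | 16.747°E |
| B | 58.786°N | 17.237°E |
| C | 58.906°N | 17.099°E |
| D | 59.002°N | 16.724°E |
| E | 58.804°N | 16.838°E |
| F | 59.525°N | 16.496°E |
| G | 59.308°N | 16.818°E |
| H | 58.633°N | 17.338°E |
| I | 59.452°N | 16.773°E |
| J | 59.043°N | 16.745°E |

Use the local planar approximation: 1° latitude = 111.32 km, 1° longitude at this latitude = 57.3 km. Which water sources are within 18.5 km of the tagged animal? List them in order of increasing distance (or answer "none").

Distances from 58.978°N, 16.824°E:
A: √((0.406·111.32)² + (-0.077·57.3)²) = √(2042.67118 + 19.46663) = 45.411 km
B: √((-0.192·111.32)² + (0.413·57.3)²) = √(456.82394 + 560.02749) = 31.888 km
C: √((-0.072·111.32)² + (0.275·57.3)²) = √(64.24087 + 248.29881) = 17.679 km
D: √((0.024·111.32)² + (-0.100·57.3)²) = √(7.13787 + 32.83290) = 6.322 km
E: √((-0.174·111.32)² + (0.014·57.3)²) = √(375.18450 + 0.64352) = 19.386 km
F: √((0.547·111.32)² + (-0.328·57.3)²) = √(3707.84054 + 353.22947) = 63.727 km
G: √((0.330·111.32)² + (-0.006·57.3)²) = √(1349.50431 + 0.11820) = 36.737 km
H: √((-0.345·111.32)² + (0.514·57.3)²) = √(1474.97475 + 867.43208) = 48.398 km
I: √((0.474·111.32)² + (-0.051·57.3)²) = √(2784.21699 + 8.53984) = 52.847 km
J: √((0.065·111.32)² + (-0.079·57.3)²) = √(52.35680 + 20.49101) = 8.535 km
Threshold 18.5 km: D (6.322 km), J (8.535 km), C (17.679 km) are within range.

D, J, C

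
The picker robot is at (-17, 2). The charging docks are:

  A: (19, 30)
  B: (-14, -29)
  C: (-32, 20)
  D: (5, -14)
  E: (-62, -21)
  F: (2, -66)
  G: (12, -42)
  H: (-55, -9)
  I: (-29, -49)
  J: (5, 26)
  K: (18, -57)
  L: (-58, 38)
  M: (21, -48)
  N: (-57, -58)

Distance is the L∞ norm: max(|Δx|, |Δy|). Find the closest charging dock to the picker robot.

Distances from (-17, 2):
A: 36
B: 31
C: 18
D: 22
E: 45
F: 68
G: 44
H: 38
I: 51
J: 24
K: 59
L: 41
M: 50
N: 60
Minimum: C at 18.

C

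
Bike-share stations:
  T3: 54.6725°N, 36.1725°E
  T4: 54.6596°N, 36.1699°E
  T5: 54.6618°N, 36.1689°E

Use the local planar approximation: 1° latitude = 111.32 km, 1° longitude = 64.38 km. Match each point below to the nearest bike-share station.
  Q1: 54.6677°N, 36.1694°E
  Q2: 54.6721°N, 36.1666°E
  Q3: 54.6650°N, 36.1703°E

Q1 at 54.6677°N, 36.1694°E:
  T3: √((0.0048·111.32)² + (0.0031·64.38)²) = √(0.285515 + 0.039831) = 0.5704 km
  T4: √((-0.0081·111.32)² + (0.0005·64.38)²) = √(0.813048 + 0.001036) = 0.9023 km
  T5: √((-0.0059·111.32)² + (-0.0005·64.38)²) = √(0.431370 + 0.001036) = 0.6576 km
  → nearest: T3 (0.5704 km)
Q2 at 54.6721°N, 36.1666°E:
  T3: √((0.0004·111.32)² + (0.0059·64.38)²) = √(0.001983 + 0.144280) = 0.3824 km
  T4: √((-0.0125·111.32)² + (0.0033·64.38)²) = √(1.936272 + 0.045137) = 1.4076 km
  T5: √((-0.0103·111.32)² + (0.0023·64.38)²) = √(1.314682 + 0.021926) = 1.1561 km
  → nearest: T3 (0.3824 km)
Q3 at 54.6650°N, 36.1703°E:
  T3: √((0.0075·111.32)² + (0.0022·64.38)²) = √(0.697058 + 0.020061) = 0.8468 km
  T4: √((-0.0054·111.32)² + (-0.0004·64.38)²) = √(0.361355 + 0.000663) = 0.6017 km
  T5: √((-0.0032·111.32)² + (-0.0014·64.38)²) = √(0.126896 + 0.008124) = 0.3674 km
  → nearest: T5 (0.3674 km)

Q1→T3; Q2→T3; Q3→T5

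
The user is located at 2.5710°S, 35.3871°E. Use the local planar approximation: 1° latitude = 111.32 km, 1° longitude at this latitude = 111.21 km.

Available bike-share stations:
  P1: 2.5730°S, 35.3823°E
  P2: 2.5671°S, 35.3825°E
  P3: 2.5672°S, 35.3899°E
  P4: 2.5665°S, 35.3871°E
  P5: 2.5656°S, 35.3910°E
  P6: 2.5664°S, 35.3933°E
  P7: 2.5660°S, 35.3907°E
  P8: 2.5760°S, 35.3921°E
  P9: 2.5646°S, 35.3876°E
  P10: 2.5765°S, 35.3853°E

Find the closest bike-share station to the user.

Distances from 2.5710°S, 35.3871°E:
P1: √((-0.0020·111.32)² + (-0.0048·111.21)²) = √(0.049569 + 0.284951) = 0.5784 km
P2: √((0.0039·111.32)² + (-0.0046·111.21)²) = √(0.188484 + 0.261700) = 0.6710 km
P3: √((0.0038·111.32)² + (0.0028·111.21)²) = √(0.178943 + 0.096962) = 0.5253 km
P4: √((0.0045·111.32)² + (0.0000·111.21)²) = √(0.250941 + 0.000000) = 0.5009 km
P5: √((0.0054·111.32)² + (0.0039·111.21)²) = √(0.361355 + 0.188112) = 0.7413 km
P6: √((0.0046·111.32)² + (0.0062·111.21)²) = √(0.262218 + 0.475413) = 0.8589 km
P7: √((0.0050·111.32)² + (0.0036·111.21)²) = √(0.309804 + 0.160285) = 0.6856 km
P8: √((-0.0050·111.32)² + (0.0050·111.21)²) = √(0.309804 + 0.309192) = 0.7868 km
P9: √((0.0064·111.32)² + (0.0005·111.21)²) = √(0.507582 + 0.003092) = 0.7146 km
P10: √((-0.0055·111.32)² + (-0.0018·111.21)²) = √(0.374862 + 0.040071) = 0.6442 km
Minimum: P4 at 0.5009 km.

P4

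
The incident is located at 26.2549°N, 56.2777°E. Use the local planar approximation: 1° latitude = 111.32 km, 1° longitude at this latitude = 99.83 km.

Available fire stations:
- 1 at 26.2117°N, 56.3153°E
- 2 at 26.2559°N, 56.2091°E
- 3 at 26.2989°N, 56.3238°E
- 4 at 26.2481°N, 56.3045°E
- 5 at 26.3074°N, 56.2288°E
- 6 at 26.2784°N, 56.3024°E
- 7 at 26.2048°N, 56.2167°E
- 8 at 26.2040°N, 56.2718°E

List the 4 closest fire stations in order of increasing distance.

4, 6, 8, 1

Distances from 26.2549°N, 56.2777°E:
1: √((-0.0432·111.32)² + (0.0376·99.83)²) = √(23.126712 + 14.089573) = 6.1005 km
2: √((0.0010·111.32)² + (-0.0686·99.83)²) = √(0.012392 + 46.899733) = 6.8492 km
3: √((0.0440·111.32)² + (0.0461·99.83)²) = √(23.991188 + 21.179904) = 6.7209 km
4: √((-0.0068·111.32)² + (0.0268·99.83)²) = √(0.573013 + 7.158001) = 2.7805 km
5: √((0.0525·111.32)² + (-0.0489·99.83)²) = √(34.155842 + 23.830868) = 7.6149 km
6: √((0.0235·111.32)² + (0.0247·99.83)²) = √(6.843561 + 6.080175) = 3.5950 km
7: √((-0.0501·111.32)² + (-0.0610·99.83)²) = √(31.104401 + 37.083594) = 8.2576 km
8: √((-0.0509·111.32)² + (-0.0059·99.83)²) = √(32.105686 + 0.346917) = 5.6967 km
Sorted: 4 (2.7805 km) < 6 (3.5950 km) < 8 (5.6967 km) < 1 (6.1005 km) < 3 (6.7209 km) < 2 (6.8492 km) < …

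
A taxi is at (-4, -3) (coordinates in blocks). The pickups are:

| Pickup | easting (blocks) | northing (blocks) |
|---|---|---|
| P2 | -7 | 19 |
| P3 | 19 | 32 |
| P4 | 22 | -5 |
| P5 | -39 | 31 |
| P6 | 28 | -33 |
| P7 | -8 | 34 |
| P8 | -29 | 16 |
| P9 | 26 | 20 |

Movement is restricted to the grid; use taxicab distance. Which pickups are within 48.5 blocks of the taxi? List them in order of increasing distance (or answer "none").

P2, P4, P7, P8

Distances from (-4, -3):
P2: 25 blocks
P3: 58 blocks
P4: 28 blocks
P5: 69 blocks
P6: 62 blocks
P7: 41 blocks
P8: 44 blocks
P9: 53 blocks
Threshold 48.5 blocks: P2 (25 blocks), P4 (28 blocks), P7 (41 blocks), P8 (44 blocks) are within range.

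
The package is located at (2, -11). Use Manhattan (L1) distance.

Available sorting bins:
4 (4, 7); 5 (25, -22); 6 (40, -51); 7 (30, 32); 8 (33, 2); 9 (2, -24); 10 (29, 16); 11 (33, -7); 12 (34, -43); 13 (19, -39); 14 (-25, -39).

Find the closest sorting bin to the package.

Distances from (2, -11):
4: |2| + |18| = 2 + 18 = 20
5: |23| + |-11| = 23 + 11 = 34
6: |38| + |-40| = 38 + 40 = 78
7: |28| + |43| = 28 + 43 = 71
8: |31| + |13| = 31 + 13 = 44
9: |0| + |-13| = 0 + 13 = 13
10: |27| + |27| = 27 + 27 = 54
11: |31| + |4| = 31 + 4 = 35
12: |32| + |-32| = 32 + 32 = 64
13: |17| + |-28| = 17 + 28 = 45
14: |-27| + |-28| = 27 + 28 = 55
Minimum: 9 at 13.

9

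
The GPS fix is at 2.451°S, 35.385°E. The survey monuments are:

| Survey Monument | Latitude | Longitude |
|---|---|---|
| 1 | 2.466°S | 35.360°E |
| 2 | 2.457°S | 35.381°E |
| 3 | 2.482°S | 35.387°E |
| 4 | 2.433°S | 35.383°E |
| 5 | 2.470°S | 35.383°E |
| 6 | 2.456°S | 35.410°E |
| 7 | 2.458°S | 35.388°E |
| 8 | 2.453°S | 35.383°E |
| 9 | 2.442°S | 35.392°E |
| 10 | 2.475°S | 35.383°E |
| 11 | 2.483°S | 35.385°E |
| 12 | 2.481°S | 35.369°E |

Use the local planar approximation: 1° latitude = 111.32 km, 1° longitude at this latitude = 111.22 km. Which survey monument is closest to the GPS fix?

8

Distances from 2.451°S, 35.385°E:
1: 3.243 km
2: 0.803 km
3: 3.458 km
4: 2.016 km
5: 2.127 km
6: 2.836 km
7: 0.848 km
8: 0.315 km
9: 1.269 km
10: 2.681 km
11: 3.562 km
12: 3.784 km
Minimum: 8 at 0.315 km.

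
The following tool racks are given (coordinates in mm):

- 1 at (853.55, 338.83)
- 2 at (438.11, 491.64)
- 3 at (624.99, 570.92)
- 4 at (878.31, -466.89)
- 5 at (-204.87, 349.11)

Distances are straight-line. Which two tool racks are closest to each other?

Pairwise distances:
1–2: 442.65 mm
1–3: 325.74 mm
1–4: 806.10 mm
1–5: 1058.47 mm
2–3: 203.00 mm
2–4: 1054.78 mm
2–5: 658.59 mm
3–4: 1068.28 mm
3–5: 858.99 mm
4–5: 1356.15 mm
Closest pair: 2–3 at 203.00 mm.

2 and 3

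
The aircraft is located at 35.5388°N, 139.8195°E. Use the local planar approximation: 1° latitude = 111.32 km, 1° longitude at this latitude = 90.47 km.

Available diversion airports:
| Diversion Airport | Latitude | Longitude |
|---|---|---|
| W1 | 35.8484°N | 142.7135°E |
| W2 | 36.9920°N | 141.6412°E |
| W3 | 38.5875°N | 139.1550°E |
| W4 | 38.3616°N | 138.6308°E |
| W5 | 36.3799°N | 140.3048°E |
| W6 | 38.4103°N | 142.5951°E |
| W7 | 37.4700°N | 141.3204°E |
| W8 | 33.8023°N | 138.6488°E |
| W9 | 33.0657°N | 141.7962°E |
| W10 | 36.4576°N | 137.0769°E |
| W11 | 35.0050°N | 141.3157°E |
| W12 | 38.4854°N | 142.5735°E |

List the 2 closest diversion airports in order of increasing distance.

Distances from 35.5388°N, 139.8195°E:
W1: 264.0788 km
W2: 230.9365 km
W3: 344.6647 km
W4: 332.1269 km
W5: 103.4141 km
W6: 406.4912 km
W7: 254.2732 km
W8: 220.4207 km
W9: 328.2895 km
W10: 268.3773 km
W11: 147.8300 km
W12: 411.9127 km
Sorted: W5 (103.4141 km) < W11 (147.8300 km) < W8 (220.4207 km) < W2 (230.9365 km) < …

W5, W11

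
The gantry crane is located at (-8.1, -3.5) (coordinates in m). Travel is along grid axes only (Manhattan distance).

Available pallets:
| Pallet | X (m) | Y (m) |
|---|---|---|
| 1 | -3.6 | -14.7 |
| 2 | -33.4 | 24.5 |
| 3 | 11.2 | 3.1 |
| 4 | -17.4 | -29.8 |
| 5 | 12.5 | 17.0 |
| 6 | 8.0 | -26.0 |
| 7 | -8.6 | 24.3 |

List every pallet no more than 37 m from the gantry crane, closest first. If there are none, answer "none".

Distances from (-8.1, -3.5):
1: 15.7 m
2: 53.3 m
3: 25.9 m
4: 35.6 m
5: 41.1 m
6: 38.6 m
7: 28.3 m
Threshold 37 m: 1 (15.7 m), 3 (25.9 m), 7 (28.3 m), 4 (35.6 m) are within range.

1, 3, 7, 4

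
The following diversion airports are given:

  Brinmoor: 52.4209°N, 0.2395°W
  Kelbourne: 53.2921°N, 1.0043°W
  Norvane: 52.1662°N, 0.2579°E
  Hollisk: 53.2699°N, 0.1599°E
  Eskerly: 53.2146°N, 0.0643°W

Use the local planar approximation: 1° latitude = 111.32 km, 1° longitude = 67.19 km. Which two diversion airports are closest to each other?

Pairwise distances:
Hollisk–Eskerly: 16.2733 km
Brinmoor–Norvane: 43.8272 km
Kelbourne–Eskerly: 63.7451 km
Kelbourne–Hollisk: 78.2616 km
Brinmoor–Eskerly: 89.1354 km
Brinmoor–Hollisk: 98.2467 km
Brinmoor–Kelbourne: 109.7548 km
Norvane–Eskerly: 118.6988 km
Norvane–Hollisk: 123.0402 km
Kelbourne–Norvane: 151.3313 km
Closest pair: Hollisk–Eskerly at 16.2733 km.

Hollisk and Eskerly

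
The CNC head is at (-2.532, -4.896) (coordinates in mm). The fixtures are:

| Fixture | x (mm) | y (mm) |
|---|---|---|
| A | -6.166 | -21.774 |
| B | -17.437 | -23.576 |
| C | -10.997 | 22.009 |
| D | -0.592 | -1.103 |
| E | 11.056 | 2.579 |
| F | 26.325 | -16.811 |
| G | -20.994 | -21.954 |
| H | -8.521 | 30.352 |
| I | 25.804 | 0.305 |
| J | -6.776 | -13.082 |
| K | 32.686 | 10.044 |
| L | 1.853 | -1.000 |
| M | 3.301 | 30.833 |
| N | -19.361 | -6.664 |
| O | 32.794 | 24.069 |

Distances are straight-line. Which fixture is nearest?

Distances from (-2.532, -4.896):
A: √((-3.634)² + (-16.878)²) = √(13.20596 + 284.86688) = 17.265 mm
B: √((-14.905)² + (-18.680)²) = √(222.15903 + 348.94240) = 23.898 mm
C: √((-8.465)² + (26.905)²) = √(71.65622 + 723.87903) = 28.205 mm
D: √((1.940)² + (3.793)²) = √(3.76360 + 14.38685) = 4.260 mm
E: √((13.588)² + (7.475)²) = √(184.63374 + 55.87562) = 15.508 mm
F: √((28.857)² + (-11.915)²) = √(832.72645 + 141.96722) = 31.220 mm
G: √((-18.462)² + (-17.058)²) = √(340.84544 + 290.97536) = 25.136 mm
H: √((-5.989)² + (35.248)²) = √(35.86812 + 1242.42150) = 35.753 mm
I: √((28.336)² + (5.201)²) = √(802.92890 + 27.05040) = 28.809 mm
J: √((-4.244)² + (-8.186)²) = √(18.01154 + 67.01060) = 9.221 mm
K: √((35.218)² + (14.940)²) = √(1240.30752 + 223.20360) = 38.256 mm
L: √((4.385)² + (3.896)²) = √(19.22822 + 15.17882) = 5.866 mm
M: √((5.833)² + (35.729)²) = √(34.02389 + 1276.56144) = 36.202 mm
N: √((-16.829)² + (-1.768)²) = √(283.21524 + 3.12582) = 16.922 mm
O: √((35.326)² + (28.965)²) = √(1247.92628 + 838.97123) = 45.683 mm
Minimum: D at 4.260 mm.

D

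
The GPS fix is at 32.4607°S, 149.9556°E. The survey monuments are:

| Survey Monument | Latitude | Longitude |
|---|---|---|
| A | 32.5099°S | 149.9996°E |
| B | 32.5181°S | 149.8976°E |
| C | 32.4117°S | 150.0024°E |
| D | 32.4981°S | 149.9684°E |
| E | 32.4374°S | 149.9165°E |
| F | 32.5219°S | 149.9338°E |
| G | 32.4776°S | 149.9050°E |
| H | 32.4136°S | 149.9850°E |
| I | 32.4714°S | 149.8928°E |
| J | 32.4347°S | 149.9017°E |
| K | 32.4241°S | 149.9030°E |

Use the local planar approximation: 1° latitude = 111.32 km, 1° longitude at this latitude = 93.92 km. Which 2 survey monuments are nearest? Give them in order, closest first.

Distances from 32.4607°S, 149.9556°E:
A: √((-0.0492·111.32)² + (0.0440·93.92)²) = √(29.996916 + 17.077391) = 6.8611 km
B: √((-0.0574·111.32)² + (-0.0580·93.92)²) = √(40.829135 + 29.673731) = 8.3966 km
C: √((0.0490·111.32)² + (0.0468·93.92)²) = √(29.753534 + 19.320033) = 7.0053 km
D: √((-0.0374·111.32)² + (0.0128·93.92)²) = √(17.333633 + 1.445227) = 4.3335 km
E: √((0.0233·111.32)² + (-0.0391·93.92)²) = √(6.727570 + 13.485582) = 4.4959 km
F: √((-0.0612·111.32)² + (-0.0218·93.92)²) = √(46.414026 + 4.192076) = 7.1138 km
G: √((-0.0169·111.32)² + (-0.0506·93.92)²) = √(3.539320 + 22.584850) = 5.1112 km
H: √((0.0471·111.32)² + (0.0294·93.92)²) = √(27.490853 + 7.624491) = 5.9258 km
I: √((-0.0107·111.32)² + (-0.0628·93.92)²) = √(1.418776 + 34.788480) = 6.0172 km
J: √((0.0260·111.32)² + (-0.0539·93.92)²) = √(8.377088 + 25.626760) = 5.8313 km
K: √((0.0366·111.32)² + (-0.0526·93.92)²) = √(16.600018 + 24.405497) = 6.4036 km
Sorted: D (4.3335 km) < E (4.4959 km) < G (5.1112 km) < J (5.8313 km) < …

D, E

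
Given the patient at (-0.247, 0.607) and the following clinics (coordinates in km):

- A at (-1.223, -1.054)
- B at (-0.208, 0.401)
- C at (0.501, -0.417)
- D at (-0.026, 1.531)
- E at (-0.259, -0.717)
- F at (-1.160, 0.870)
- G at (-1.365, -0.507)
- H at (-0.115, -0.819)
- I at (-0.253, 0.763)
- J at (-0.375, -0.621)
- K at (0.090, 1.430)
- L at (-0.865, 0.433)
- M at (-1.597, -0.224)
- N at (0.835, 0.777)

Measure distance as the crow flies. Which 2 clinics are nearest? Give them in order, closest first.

I, B

Distances from (-0.247, 0.607):
A: √((-0.976)² + (-1.661)²) = √(0.9525760 + 2.7589210) = 1.92652 km
B: √((0.039)² + (-0.206)²) = √(0.0015210 + 0.0424360) = 0.20966 km
C: √((0.748)² + (-1.024)²) = √(0.5595040 + 1.0485760) = 1.26810 km
D: √((0.221)² + (0.924)²) = √(0.0488410 + 0.8537760) = 0.95006 km
E: √((-0.012)² + (-1.324)²) = √(0.0001440 + 1.7529760) = 1.32405 km
F: √((-0.913)² + (0.263)²) = √(0.8335690 + 0.0691690) = 0.95013 km
G: √((-1.118)² + (-1.114)²) = √(1.2499240 + 1.2409960) = 1.57826 km
H: √((0.132)² + (-1.426)²) = √(0.0174240 + 2.0334760) = 1.43210 km
I: √((-0.006)² + (0.156)²) = √(0.0000360 + 0.0243360) = 0.15612 km
J: √((-0.128)² + (-1.228)²) = √(0.0163840 + 1.5079840) = 1.23465 km
K: √((0.337)² + (0.823)²) = √(0.1135690 + 0.6773290) = 0.88932 km
L: √((-0.618)² + (-0.174)²) = √(0.3819240 + 0.0302760) = 0.64203 km
M: √((-1.350)² + (-0.831)²) = √(1.8225000 + 0.6905610) = 1.58526 km
N: √((1.082)² + (0.170)²) = √(1.1707240 + 0.0289000) = 1.09527 km
Sorted: I (0.15612 km) < B (0.20966 km) < L (0.64203 km) < K (0.88932 km) < …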